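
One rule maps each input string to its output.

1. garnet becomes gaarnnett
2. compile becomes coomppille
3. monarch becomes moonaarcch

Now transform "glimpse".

Each output is the input with this applied: repeat every character 3 times, then keep every other character starting from the second (positions 2nd, 4th, 6th, ...).
Working it through for "glimpse": intermediate "gggllliiimmmpppssseee", final "gllimmpsse".

gllimmpsse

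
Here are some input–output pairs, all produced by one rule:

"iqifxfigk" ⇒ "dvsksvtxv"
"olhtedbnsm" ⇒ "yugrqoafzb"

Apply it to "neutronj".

rhgebawa

The rule is to move the first character to the end, then shift every letter 13 places forward in the alphabet (wrapping around) — i.e. ROT13.
On "neutronj": the first step gives "eutronjn", and the second then gives "rhgebawa".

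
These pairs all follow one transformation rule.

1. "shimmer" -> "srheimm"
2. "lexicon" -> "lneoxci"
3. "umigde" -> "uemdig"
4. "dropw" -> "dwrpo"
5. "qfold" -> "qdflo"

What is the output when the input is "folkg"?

The rule is to take characters alternately from the front and the back (1st, last, 2nd, 2nd-last, ...).
Applying that to "folkg" gives "fgokl".

fgokl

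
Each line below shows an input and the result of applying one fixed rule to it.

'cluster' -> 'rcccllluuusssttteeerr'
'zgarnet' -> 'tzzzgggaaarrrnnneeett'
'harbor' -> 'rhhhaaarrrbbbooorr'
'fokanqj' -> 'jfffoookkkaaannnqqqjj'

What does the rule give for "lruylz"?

In each case the input is transformed by: repeat every character 3 times, then move the last character to the front.
Working it through for "lruylz": intermediate "lllrrruuuyyylllzzz", final "zlllrrruuuyyylllzz".

zlllrrruuuyyylllzz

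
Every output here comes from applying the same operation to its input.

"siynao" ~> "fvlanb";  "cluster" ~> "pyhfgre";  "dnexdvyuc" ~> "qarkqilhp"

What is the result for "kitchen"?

xvgpura

The transformation: shift every letter 13 places forward in the alphabet (wrapping around) — i.e. ROT13.
For "kitchen" the result is "xvgpura".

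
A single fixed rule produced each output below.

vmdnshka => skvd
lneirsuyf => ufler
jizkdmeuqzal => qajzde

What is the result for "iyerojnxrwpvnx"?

pnieonr

Looking at the pairs, the operation is to keep every other character starting from the first (positions 1st, 3rd, 5th, ...), then move the last 2 characters to the front (rotate right by 2).
Doing the same to "iyerojnxrwpvnx": "pnieonr".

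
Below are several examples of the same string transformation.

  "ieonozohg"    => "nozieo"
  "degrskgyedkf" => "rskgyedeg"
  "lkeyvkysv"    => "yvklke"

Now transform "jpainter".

injpa

The transformation: delete the last 3 characters, then move the first 3 characters to the end (rotate left by 3).
Working it through for "jpainter": intermediate "jpain", final "injpa".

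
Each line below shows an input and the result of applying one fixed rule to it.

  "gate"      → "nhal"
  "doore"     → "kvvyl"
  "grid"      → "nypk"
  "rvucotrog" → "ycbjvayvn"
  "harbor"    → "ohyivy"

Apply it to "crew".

jyld

What's happening: shift every letter 7 places forward in the alphabet (wrapping around).
Applying that to "crew" gives "jyld".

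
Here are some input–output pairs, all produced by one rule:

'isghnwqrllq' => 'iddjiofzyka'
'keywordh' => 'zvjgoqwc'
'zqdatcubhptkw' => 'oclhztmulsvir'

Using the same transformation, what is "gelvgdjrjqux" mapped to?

Looking at the pairs, the operation is to reverse the string, then shift every letter 8 places backward in the alphabet (wrapping around).
"gelvgdjrjqux" → "xuqjrjdgvleg" → "pmibjbvyndwy".

pmibjbvyndwy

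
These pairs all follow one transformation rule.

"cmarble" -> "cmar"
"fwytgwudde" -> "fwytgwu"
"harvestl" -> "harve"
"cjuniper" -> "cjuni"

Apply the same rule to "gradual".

grad

Looking at the pairs, the operation is to delete the last 3 characters.
Doing the same to "gradual": "grad".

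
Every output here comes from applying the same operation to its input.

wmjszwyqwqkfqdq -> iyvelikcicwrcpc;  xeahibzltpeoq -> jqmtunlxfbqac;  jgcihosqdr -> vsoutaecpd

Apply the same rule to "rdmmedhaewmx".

dpyyqptmqiyj

The rule is to shift every letter 12 places forward in the alphabet (wrapping around).
Doing the same to "rdmmedhaewmx": "dpyyqptmqiyj".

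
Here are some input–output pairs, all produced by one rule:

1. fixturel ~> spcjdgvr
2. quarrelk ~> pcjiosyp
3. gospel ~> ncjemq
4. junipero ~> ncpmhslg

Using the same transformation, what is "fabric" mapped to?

The rule is to shift every letter 2 places backward in the alphabet (wrapping around), then swap the front and back halves of the string.
Starting from "fabric": after the first operation, "dyzpga"; after the second, "pgadyz".

pgadyz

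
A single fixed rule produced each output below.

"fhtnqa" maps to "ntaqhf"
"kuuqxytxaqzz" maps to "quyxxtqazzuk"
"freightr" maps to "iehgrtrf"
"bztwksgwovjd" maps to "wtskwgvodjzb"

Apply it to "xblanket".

The transformation: swap each adjacent pair of characters (1↔2, 3↔4, ...), then move the first 2 characters to the end (rotate left by 2).
Starting from "xblanket": after the first operation, "bxalknte"; after the second, "alkntebx".

alkntebx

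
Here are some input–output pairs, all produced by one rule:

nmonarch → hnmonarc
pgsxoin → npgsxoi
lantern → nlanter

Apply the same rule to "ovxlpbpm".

movxlpbp

The transformation: move the last character to the front.
So "ovxlpbpm" becomes "movxlpbp".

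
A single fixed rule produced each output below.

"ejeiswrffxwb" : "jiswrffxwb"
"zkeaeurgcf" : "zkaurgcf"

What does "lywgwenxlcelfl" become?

lywgwnxlclfl

Looking at the pairs, the operation is to remove every "e".
For "lywgwenxlcelfl" the result is "lywgwnxlclfl".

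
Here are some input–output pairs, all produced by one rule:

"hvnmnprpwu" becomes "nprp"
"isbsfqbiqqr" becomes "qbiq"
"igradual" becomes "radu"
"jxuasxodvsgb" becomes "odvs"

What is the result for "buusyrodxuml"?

The pattern: delete the last 2 characters, then keep only the last 4 characters.
"buusyrodxuml" → "buusyrodxu" → "odxu".

odxu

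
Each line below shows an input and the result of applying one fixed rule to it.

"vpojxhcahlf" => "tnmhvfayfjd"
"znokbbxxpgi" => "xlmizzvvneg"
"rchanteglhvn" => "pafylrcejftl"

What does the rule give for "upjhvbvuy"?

Each output is the input with this applied: shift every letter 2 places backward in the alphabet (wrapping around).
Applying that to "upjhvbvuy" gives "snhftztsw".

snhftztsw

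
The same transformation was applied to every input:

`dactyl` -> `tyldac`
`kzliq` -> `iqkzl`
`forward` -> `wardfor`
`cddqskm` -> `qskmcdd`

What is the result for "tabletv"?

Rule — move the first 3 characters to the end (rotate left by 3).
"tabletv" → "letvtab".

letvtab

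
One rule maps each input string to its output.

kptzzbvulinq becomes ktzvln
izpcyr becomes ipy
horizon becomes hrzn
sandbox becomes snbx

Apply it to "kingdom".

In each case the input is transformed by: keep every other character starting from the first (positions 1st, 3rd, 5th, ...).
"kingdom" → "kndm".

kndm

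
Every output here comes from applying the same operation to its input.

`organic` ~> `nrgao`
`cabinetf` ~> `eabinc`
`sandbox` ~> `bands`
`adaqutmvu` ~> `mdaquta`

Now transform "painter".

tainp

In each case the input is transformed by: delete the last 2 characters, then swap the first and last characters.
"painter" → "paint" → "tainp".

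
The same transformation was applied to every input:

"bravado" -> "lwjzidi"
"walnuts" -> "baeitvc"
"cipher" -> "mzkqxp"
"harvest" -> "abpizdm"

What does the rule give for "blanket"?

mbjtivs

The rule is to shift every letter 8 places forward in the alphabet (wrapping around), then move the last 2 characters to the front (rotate right by 2).
Applying both steps to "blanket": "jtivsmb", then "mbjtivs".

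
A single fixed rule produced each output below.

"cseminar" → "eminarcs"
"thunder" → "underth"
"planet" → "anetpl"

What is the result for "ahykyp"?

The rule is to move the first 2 characters to the end (rotate left by 2).
For "ahykyp" the result is "ykypah".

ykypah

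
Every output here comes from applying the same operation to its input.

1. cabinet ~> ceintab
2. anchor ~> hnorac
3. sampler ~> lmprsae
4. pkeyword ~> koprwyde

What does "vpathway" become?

The rule is to sort the characters into alphabetical order, then move the first 2 characters to the end (rotate left by 2).
"vpathway" → "hptvwyaa".

hptvwyaa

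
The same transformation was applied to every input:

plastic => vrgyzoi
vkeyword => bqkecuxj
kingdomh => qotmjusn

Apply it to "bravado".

In each case the input is transformed by: shift every letter 6 places forward in the alphabet (wrapping around).
Applying that to "bravado" gives "hxgbgju".

hxgbgju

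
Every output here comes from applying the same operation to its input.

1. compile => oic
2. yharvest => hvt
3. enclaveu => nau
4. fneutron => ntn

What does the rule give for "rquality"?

What's happening: move the first character to the end, then keep one character in every 3, starting at position 1 (positions 1st, 4th, 7th, ...).
Applying both steps to "rquality": "qualityr", then "qly".
(Check on "enclaveu": → "nclaveue" → "nau" ✓)

qly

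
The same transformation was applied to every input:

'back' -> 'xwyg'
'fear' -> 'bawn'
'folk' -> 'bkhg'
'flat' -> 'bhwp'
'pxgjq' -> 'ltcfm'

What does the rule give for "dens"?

zajo

The rule is to shift every letter 4 places backward in the alphabet (wrapping around).
So "dens" becomes "zajo".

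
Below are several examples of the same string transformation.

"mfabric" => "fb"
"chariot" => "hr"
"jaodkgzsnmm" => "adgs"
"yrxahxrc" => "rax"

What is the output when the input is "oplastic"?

In each case the input is transformed by: delete the last 2 characters, then keep every other character starting from the second (positions 2nd, 4th, 6th, ...).
"oplastic" → "pat".
(Check on "chariot": → "chari" → "hr" ✓)

pat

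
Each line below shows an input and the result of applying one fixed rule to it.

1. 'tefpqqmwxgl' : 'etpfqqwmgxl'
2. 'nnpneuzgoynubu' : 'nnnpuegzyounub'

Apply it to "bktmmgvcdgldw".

Rule — swap each adjacent pair of characters (1↔2, 3↔4, ...).
"bktmmgvcdgldw" → "kbmtgmcvgddlw".

kbmtgmcvgddlw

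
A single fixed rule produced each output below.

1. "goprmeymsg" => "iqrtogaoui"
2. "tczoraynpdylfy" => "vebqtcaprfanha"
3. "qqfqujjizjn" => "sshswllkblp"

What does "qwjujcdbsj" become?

The rule is to shift every letter 2 places forward in the alphabet (wrapping around).
So "qwjujcdbsj" becomes "sylwlefdul".

sylwlefdul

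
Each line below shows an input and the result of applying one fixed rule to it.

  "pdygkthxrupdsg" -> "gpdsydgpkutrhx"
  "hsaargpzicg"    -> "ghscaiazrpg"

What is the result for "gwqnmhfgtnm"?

Rule — swap the first and last characters, then take characters alternately from the front and the back (1st, last, 2nd, 2nd-last, ...).
On "gwqnmhfgtnm": the first step gives "mwqnmhfgtng", and the second then gives "mgwnqtngmfh".
(Check on "hsaargpzicg": → "gsaargpzich" → "ghscaiazrpg" ✓)

mgwnqtngmfh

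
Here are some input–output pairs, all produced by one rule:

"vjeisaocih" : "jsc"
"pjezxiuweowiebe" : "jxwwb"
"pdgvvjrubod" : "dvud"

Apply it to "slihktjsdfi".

Rule — keep one character in every 3, starting at position 2 (positions 2nd, 5th, 8th, ...).
On "slihktjsdfi" that produces "lksi".

lksi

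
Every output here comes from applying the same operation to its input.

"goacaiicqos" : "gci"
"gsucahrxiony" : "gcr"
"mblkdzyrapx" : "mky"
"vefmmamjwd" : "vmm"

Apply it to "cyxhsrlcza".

chl

The transformation: delete the last 3 characters, then keep one character in every 3, starting at position 1 (positions 1st, 4th, 7th, ...).
"cyxhsrlcza" → "cyxhsrl" → "chl".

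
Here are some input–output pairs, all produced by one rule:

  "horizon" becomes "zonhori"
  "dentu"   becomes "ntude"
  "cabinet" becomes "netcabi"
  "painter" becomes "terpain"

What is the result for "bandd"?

Each output is the input with this applied: move the last 3 characters to the front (rotate right by 3).
For "bandd" the result is "nddba".

nddba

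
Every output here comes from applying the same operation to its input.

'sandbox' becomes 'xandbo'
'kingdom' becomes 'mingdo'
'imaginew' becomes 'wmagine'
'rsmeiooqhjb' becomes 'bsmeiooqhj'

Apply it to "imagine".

emagin

Looking at the pairs, the operation is to delete the first character, then move the last character to the front.
Doing the same to "imagine": "emagin".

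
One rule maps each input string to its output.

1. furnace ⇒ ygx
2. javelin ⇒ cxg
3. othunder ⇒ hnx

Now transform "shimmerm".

The transformation: shift every letter 7 places backward in the alphabet (wrapping around), then keep one character in every 3, starting at position 1 (positions 1st, 4th, 7th, ...).
Starting from "shimmerm": after the first operation, "labffxkf"; after the second, "lfk".

lfk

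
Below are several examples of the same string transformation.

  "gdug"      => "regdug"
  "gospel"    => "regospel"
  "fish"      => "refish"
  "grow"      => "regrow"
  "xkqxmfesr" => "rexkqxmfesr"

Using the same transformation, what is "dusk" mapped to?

redusk

The rule is to prepend "re".
For "dusk" the result is "redusk".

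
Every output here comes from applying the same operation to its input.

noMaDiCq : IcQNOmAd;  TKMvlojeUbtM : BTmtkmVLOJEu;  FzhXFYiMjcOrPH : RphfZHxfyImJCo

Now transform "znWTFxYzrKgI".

kGiZNwtfXyZR

Each output is the input with this applied: flip the case of every letter, then move the last 3 characters to the front (rotate right by 3).
"znWTFxYzrKgI" → "kGiZNwtfXyZR".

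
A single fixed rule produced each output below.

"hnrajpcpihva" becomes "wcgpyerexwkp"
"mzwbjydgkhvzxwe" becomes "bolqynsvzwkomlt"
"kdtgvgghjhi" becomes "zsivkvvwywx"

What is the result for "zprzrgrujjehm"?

oegogvgjyytwb

In each case the input is transformed by: shift every letter 11 places backward in the alphabet (wrapping around).
"zprzrgrujjehm" → "oegogvgjyytwb".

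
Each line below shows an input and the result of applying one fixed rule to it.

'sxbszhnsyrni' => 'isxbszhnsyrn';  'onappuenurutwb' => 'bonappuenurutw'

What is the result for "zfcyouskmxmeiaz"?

zzfcyouskmxmeia

Looking at the pairs, the operation is to move the last character to the front.
"zfcyouskmxmeiaz" → "zzfcyouskmxmeia".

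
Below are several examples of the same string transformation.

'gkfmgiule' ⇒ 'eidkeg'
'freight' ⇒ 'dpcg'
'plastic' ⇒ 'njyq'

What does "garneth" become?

eypl

The rule is to delete the last 3 characters, then shift every letter 2 places backward in the alphabet (wrapping around).
For "garneth" the result is "eypl".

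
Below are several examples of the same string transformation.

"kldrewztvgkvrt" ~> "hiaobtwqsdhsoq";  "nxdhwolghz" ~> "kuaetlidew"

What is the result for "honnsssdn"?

elkkpppak

The rule is to shift every letter 3 places backward in the alphabet (wrapping around).
So "honnsssdn" becomes "elkkpppak".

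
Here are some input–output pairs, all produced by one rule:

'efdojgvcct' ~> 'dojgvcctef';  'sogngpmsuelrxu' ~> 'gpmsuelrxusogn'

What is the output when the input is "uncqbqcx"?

ncqbqcxu

Looking at the pairs, the operation is to swap the front and back halves of the string, then move the last 3 characters to the front (rotate right by 3).
Starting from "uncqbqcx": after the first operation, "bqcxuncq"; after the second, "ncqbqcxu".
(Check on "sogngpmsuelrxu": → "suelrxusogngpm" → "gpmsuelrxusogn" ✓)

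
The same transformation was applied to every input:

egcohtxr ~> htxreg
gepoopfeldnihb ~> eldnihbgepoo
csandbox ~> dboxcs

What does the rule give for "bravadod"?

adodbr

In each case the input is transformed by: swap the front and back halves of the string, then delete the last 2 characters.
Applying both steps to "bravadod": "adodbrav", then "adodbr".
(Check on "gepoopfeldnihb": → "eldnihbgepoopf" → "eldnihbgepoo" ✓)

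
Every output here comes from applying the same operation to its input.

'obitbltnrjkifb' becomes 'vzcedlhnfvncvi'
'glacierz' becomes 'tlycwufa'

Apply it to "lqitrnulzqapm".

gjuktfohlnckf

Looking at the pairs, the operation is to shift every letter 6 places backward in the alphabet (wrapping around), then reverse the string.
On "lqitrnulzqapm": the first step gives "fkcnlhoftkujg", and the second then gives "gjuktfohlnckf".
(Check on "glacierz": → "afuwcylt" → "tlycwufa" ✓)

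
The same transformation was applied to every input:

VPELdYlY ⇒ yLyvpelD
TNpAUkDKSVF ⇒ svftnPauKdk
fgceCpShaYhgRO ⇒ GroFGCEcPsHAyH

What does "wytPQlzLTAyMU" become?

YmuWYTpqLZlta

The transformation: move the last 3 characters to the front (rotate right by 3), then flip the case of every letter.
Starting from "wytPQlzLTAyMU": after the first operation, "yMUwytPQlzLTA"; after the second, "YmuWYTpqLZlta".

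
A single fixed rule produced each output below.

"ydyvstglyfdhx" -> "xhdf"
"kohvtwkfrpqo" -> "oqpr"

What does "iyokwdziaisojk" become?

Rule — reverse the string, then keep only the first 4 characters.
For "iyokwdziaisojk", step one produces "kjosiaizdwkoyi"; step two turns that into "kjos".

kjos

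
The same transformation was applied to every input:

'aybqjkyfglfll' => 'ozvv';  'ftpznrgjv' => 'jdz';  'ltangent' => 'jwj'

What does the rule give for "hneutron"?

Looking at the pairs, the operation is to shift every letter 10 places backward in the alphabet (wrapping around), then keep one character in every 3, starting at position 2 (positions 2nd, 5th, 8th, ...).
Doing the same to "hneutron": "djd".

djd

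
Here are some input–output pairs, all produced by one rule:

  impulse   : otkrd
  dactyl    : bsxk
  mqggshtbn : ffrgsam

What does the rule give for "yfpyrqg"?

oxqpf

The rule is to shift every letter 1 place backward in the alphabet (wrapping around), then delete the first 2 characters.
So "yfpyrqg" becomes "oxqpf".
(Check on "dactyl": → "czbsxk" → "bsxk" ✓)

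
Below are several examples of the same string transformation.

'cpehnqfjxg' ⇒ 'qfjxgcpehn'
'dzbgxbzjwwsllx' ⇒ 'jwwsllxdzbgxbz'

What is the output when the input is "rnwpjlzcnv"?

The transformation: swap the front and back halves of the string.
Doing the same to "rnwpjlzcnv": "lzcnvrnwpj".

lzcnvrnwpj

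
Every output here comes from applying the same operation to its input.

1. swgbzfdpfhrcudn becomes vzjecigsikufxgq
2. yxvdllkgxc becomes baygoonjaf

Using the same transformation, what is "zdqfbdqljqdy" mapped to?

cgtiegtomtgb

The rule is to shift every letter 3 places forward in the alphabet (wrapping around).
So "zdqfbdqljqdy" becomes "cgtiegtomtgb".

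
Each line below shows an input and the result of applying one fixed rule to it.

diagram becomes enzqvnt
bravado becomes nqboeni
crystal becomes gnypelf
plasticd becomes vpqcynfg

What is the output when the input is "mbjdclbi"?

yovzowqp

Looking at the pairs, the operation is to shift every letter 13 places forward in the alphabet (wrapping around) — i.e. ROT13, then move the last 3 characters to the front (rotate right by 3).
On "mbjdclbi": the first step gives "zowqpyov", and the second then gives "yovzowqp".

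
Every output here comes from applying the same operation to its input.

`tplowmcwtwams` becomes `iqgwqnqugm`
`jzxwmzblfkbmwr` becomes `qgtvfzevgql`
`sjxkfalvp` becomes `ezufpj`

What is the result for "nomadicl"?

uxcwf

Rule — shift every letter 6 places backward in the alphabet (wrapping around), then delete the first 3 characters.
Starting from "nomadicl": after the first operation, "higuxcwf"; after the second, "uxcwf".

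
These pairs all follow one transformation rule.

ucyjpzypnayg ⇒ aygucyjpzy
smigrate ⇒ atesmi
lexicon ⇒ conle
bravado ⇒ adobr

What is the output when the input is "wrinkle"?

Rule — move the last 3 characters to the front (rotate right by 3), then delete the last 2 characters.
On "wrinkle": the first step gives "klewrin", and the second then gives "klewr".

klewr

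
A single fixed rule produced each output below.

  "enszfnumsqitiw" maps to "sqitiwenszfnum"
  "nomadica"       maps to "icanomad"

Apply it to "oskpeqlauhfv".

auhfvoskpeql

The transformation: swap the front and back halves of the string, then move the first character to the end.
Applying both steps to "oskpeqlauhfv": "lauhfvoskpeq", then "auhfvoskpeql".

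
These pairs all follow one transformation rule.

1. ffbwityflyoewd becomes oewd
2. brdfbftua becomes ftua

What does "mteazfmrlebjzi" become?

bjzi

Rule — keep only the last 4 characters.
"mteazfmrlebjzi" → "bjzi".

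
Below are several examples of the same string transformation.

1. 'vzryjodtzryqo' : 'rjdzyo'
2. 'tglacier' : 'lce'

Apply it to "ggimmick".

imc

Rule — delete the first character, then keep every other character starting from the second (positions 2nd, 4th, 6th, ...).
Starting from "ggimmick": after the first operation, "gimmick"; after the second, "imc".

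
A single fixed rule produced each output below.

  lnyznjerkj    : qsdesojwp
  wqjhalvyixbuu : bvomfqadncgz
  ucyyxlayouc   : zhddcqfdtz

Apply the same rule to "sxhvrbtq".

xcmawgy

Rule — delete the last character, then shift every letter 5 places forward in the alphabet (wrapping around).
On "sxhvrbtq" that produces "xcmawgy".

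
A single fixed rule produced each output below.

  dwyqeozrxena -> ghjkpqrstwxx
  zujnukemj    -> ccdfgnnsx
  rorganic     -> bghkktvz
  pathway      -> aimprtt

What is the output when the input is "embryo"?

fhkrux

In each case the input is transformed by: shift every letter 7 places backward in the alphabet (wrapping around), then sort the characters into alphabetical order.
Starting from "embryo": after the first operation, "xfukrh"; after the second, "fhkrux".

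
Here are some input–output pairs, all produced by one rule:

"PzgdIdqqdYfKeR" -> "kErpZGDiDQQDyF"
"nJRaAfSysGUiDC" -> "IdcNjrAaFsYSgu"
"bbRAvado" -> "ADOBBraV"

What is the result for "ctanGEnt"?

The pattern: flip the case of every letter, then move the last 3 characters to the front (rotate right by 3).
On "ctanGEnt" that produces "eNTCTANg".

eNTCTANg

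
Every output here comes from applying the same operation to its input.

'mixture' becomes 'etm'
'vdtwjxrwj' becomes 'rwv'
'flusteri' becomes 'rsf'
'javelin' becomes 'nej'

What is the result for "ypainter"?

In each case the input is transformed by: keep one character in every 3, starting at position 1 (positions 1st, 4th, 7th, ...), then reverse the string.
"ypainter" → "yie" → "eiy".
(Check on "flusteri": → "fsr" → "rsf" ✓)

eiy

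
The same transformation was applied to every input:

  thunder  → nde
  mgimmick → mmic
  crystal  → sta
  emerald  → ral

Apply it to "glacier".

cie

Rule — delete the first 3 characters, then delete the last character.
Working it through for "glacier": intermediate "cier", final "cie".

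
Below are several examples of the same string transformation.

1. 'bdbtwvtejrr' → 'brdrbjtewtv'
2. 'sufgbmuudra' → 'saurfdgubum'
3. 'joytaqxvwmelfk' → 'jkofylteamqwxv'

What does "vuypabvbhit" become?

vtuiyhpbavb

What's happening: take characters alternately from the front and the back (1st, last, 2nd, 2nd-last, ...).
For "vuypabvbhit" the result is "vtuiyhpbavb".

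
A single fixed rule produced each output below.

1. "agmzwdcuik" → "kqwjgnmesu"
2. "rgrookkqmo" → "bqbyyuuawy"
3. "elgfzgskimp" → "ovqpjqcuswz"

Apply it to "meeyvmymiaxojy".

The pattern: shift every letter 10 places forward in the alphabet (wrapping around).
So "meeyvmymiaxojy" becomes "wooifwiwskhyti".

wooifwiwskhyti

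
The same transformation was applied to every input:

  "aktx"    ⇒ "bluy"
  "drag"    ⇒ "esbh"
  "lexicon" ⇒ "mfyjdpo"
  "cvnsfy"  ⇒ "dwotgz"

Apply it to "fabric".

gbcsjd

In each case the input is transformed by: shift every letter 1 place forward in the alphabet (wrapping around).
"fabric" → "gbcsjd".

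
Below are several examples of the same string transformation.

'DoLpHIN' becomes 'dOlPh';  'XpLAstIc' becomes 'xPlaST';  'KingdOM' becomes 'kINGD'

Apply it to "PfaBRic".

pFAbr

The transformation: delete the last 2 characters, then flip the case of every letter.
Working it through for "PfaBRic": intermediate "PfaBR", final "pFAbr".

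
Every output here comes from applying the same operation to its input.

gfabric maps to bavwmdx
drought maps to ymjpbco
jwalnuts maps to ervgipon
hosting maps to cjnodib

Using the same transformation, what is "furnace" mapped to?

apmivxz

Each output is the input with this applied: shift every letter 5 places backward in the alphabet (wrapping around).
Doing the same to "furnace": "apmivxz".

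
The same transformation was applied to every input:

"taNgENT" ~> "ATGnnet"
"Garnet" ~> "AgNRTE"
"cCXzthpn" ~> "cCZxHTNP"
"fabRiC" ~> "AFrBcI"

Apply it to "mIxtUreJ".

iMTXRujE

Each output is the input with this applied: flip the case of every letter, then swap each adjacent pair of characters (1↔2, 3↔4, ...).
Working it through for "mIxtUreJ": intermediate "MiXTuREj", final "iMTXRujE".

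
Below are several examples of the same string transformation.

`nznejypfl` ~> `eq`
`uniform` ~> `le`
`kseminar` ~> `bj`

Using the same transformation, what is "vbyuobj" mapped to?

ms

The pattern: shift every letter 9 places backward in the alphabet (wrapping around), then keep only the first 2 characters.
Starting from "vbyuobj": after the first operation, "msplfsa"; after the second, "ms".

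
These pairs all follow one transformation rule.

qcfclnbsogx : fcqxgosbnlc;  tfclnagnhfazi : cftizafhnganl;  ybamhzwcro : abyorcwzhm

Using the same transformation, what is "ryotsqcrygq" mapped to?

oyrqgyrcqst

The transformation: reverse the string, then move the last 3 characters to the front (rotate right by 3).
Starting from "ryotsqcrygq": after the first operation, "qgyrcqstoyr"; after the second, "oyrqgyrcqst".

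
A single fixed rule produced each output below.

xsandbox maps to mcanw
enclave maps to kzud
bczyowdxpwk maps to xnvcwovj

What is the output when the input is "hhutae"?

The pattern: delete the first 3 characters, then shift every letter 1 place backward in the alphabet (wrapping around).
For "hhutae" the result is "szd".

szd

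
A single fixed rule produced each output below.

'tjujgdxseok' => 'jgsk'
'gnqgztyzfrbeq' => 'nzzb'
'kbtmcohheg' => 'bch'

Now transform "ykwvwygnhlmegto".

Rule — keep one character in every 3, starting at position 2 (positions 2nd, 5th, 8th, ...).
For "ykwvwygnhlmegto" the result is "kwnmt".

kwnmt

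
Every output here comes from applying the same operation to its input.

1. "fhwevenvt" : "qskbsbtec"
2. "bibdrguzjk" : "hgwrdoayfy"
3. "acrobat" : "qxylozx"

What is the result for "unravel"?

Each output is the input with this applied: reverse the string, then shift every letter 3 places backward in the alphabet (wrapping around).
For "unravel", step one produces "levarnu"; step two turns that into "ibsxokr".

ibsxokr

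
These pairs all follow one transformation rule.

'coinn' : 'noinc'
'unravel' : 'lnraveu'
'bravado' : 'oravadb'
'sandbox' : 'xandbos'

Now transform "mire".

eirm

What's happening: swap the first and last characters.
Applying that to "mire" gives "eirm".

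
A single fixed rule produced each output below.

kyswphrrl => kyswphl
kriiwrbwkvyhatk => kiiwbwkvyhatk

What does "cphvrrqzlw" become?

cphvqzlw

Looking at the pairs, the operation is to remove every "r".
For "cphvrrqzlw" the result is "cphvqzlw".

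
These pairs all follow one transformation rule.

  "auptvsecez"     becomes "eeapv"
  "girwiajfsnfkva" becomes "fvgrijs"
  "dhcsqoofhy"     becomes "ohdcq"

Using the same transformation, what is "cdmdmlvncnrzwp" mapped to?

The pattern: keep every other character starting from the first (positions 1st, 3rd, 5th, ...), then move the last 2 characters to the front (rotate right by 2).
"cdmdmlvncnrzwp" → "cmmvcrw" → "rwcmmvc".

rwcmmvc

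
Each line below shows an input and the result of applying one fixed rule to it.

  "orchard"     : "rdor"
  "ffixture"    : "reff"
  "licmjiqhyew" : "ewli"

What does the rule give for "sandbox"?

oxsa

The transformation: move the first 2 characters to the end (rotate left by 2), then keep only the last 4 characters.
Applying both steps to "sandbox": "ndboxsa", then "oxsa".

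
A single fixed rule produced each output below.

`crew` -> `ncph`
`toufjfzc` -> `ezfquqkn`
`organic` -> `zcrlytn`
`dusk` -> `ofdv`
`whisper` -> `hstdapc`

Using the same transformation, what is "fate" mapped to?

In each case the input is transformed by: shift every letter 11 places forward in the alphabet (wrapping around).
Applying that to "fate" gives "qlep".

qlep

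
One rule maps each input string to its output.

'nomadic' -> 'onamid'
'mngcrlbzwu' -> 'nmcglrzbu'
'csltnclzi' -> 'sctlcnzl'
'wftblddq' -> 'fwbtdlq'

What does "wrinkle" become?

What's happening: swap each adjacent pair of characters (1↔2, 3↔4, ...), then delete the last character.
Applying both steps to "wrinkle": "rwnilke", then "rwnilk".

rwnilk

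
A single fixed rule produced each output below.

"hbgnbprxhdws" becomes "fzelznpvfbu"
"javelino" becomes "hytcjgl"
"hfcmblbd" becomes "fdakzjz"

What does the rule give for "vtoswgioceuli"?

What's happening: shift every letter 2 places backward in the alphabet (wrapping around), then delete the last character.
Starting from "vtoswgioceuli": after the first operation, "trmquegmacsjg"; after the second, "trmquegmacsj".

trmquegmacsj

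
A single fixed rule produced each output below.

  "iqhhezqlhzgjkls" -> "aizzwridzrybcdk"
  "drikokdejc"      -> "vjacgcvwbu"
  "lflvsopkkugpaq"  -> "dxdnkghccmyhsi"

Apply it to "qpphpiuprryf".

ihhzhamhjjqx

The transformation: shift every letter 8 places backward in the alphabet (wrapping around).
On "qpphpiuprryf" that produces "ihhzhamhjjqx".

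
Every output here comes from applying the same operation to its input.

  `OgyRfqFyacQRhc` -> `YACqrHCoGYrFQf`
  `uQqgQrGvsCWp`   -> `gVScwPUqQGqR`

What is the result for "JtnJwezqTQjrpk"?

QtqJRPKjTNjWEZ

Rule — swap the front and back halves of the string, then flip the case of every letter.
On "JtnJwezqTQjrpk": the first step gives "qTQjrpkJtnJwez", and the second then gives "QtqJRPKjTNjWEZ".
(Check on "uQqgQrGvsCWp": → "GvsCWpuQqgQr" → "gVScwPUqQGqR" ✓)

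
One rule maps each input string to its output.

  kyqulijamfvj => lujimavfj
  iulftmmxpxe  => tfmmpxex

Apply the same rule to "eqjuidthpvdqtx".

Rule — delete the first 3 characters, then swap each adjacent pair of characters (1↔2, 3↔4, ...).
"eqjuidthpvdqtx" → "uidthpvdqtx" → "iutdphdvtqx".

iutdphdvtqx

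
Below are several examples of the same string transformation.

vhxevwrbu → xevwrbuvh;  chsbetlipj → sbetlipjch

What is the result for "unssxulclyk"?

ssxulclykun

Each output is the input with this applied: move the first 2 characters to the end (rotate left by 2).
Doing the same to "unssxulclyk": "ssxulclykun".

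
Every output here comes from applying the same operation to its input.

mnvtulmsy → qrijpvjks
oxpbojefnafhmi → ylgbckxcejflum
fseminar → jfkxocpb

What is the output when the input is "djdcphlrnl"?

The transformation: shift every letter 3 places backward in the alphabet (wrapping around), then move the first 3 characters to the end (rotate left by 3).
For "djdcphlrnl", step one produces "agazmeioki"; step two turns that into "zmeiokiaga".

zmeiokiaga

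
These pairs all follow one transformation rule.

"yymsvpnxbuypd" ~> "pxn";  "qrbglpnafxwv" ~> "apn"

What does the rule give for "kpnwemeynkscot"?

ney

The transformation: take characters alternately from the front and the back (1st, last, 2nd, 2nd-last, ...), then keep only the last 3 characters.
For "kpnwemeynkscot", step one produces "ktponcwsekmney"; step two turns that into "ney".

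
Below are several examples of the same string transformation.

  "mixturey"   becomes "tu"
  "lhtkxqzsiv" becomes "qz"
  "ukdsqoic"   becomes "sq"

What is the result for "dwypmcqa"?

Rule — move the last 3 characters to the front (rotate right by 3), then keep only the last 2 characters.
On "dwypmcqa": the first step gives "cqadwypm", and the second then gives "pm".

pm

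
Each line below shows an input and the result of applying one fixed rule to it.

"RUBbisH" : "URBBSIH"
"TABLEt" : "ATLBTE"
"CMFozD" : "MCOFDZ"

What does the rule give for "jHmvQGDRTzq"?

HJVMGQRDZTQ

Rule — swap each adjacent pair of characters (1↔2, 3↔4, ...), then convert every letter to uppercase.
Applying both steps to "jHmvQGDRTzq": "HjvmGQRDzTq", then "HJVMGQRDZTQ".
(Check on "CMFozD": → "MCoFDz" → "MCOFDZ" ✓)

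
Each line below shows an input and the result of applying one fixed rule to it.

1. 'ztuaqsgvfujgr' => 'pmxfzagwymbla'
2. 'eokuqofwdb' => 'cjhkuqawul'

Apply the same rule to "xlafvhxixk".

odqdrglbnd

In each case the input is transformed by: shift every letter 6 places forward in the alphabet (wrapping around), then move the last 3 characters to the front (rotate right by 3).
"xlafvhxixk" → "drglbndodq" → "odqdrglbnd".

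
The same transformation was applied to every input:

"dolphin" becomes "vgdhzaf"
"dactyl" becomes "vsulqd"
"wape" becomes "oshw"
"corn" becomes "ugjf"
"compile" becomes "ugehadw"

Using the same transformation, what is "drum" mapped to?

What's happening: shift every letter 8 places backward in the alphabet (wrapping around).
"drum" → "vjme".

vjme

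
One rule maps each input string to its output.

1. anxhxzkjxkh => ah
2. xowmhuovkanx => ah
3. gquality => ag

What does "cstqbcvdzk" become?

bc

The rule is to sort the characters into alphabetical order, then keep only the first 2 characters.
On "cstqbcvdzk": the first step gives "bccdkqstvz", and the second then gives "bc".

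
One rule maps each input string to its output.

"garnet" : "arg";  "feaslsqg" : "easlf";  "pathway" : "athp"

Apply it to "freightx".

reigf

In each case the input is transformed by: delete the last 3 characters, then move the first character to the end.
Applying both steps to "freightx": "freig", then "reigf".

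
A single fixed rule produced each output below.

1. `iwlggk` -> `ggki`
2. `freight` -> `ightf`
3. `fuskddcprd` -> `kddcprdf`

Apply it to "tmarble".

The pattern: move the first 3 characters to the end (rotate left by 3), then delete the last 2 characters.
Applying that to "tmarble" gives "rblet".

rblet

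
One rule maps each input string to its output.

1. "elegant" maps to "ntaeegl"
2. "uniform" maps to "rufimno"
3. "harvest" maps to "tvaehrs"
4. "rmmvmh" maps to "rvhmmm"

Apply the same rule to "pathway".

In each case the input is transformed by: sort the characters into alphabetical order, then move the last 2 characters to the front (rotate right by 2).
"pathway" → "wyaahpt".

wyaahpt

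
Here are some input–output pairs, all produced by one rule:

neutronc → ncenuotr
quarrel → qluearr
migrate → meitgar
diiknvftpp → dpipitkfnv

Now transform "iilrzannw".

iwinlnraz

What's happening: take characters alternately from the front and the back (1st, last, 2nd, 2nd-last, ...).
On "iilrzannw" that produces "iwinlnraz".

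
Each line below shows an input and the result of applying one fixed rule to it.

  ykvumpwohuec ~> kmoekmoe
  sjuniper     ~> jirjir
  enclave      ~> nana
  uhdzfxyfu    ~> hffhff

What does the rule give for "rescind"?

eiei

The transformation: keep one character in every 3, starting at position 2 (positions 2nd, 5th, 8th, ...), then write the whole string twice.
Working it through for "rescind": intermediate "ei", final "eiei".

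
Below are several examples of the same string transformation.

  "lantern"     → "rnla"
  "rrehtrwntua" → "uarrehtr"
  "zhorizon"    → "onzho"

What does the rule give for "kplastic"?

Rule — move the last 2 characters to the front (rotate right by 2), then delete the last 3 characters.
Applying both steps to "kplastic": "ickplast", then "ickpl".

ickpl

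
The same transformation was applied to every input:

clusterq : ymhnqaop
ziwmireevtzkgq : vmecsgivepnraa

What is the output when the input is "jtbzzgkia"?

In each case the input is transformed by: shift every letter 4 places backward in the alphabet (wrapping around), then take characters alternately from the front and the back (1st, last, 2nd, 2nd-last, ...).
"jtbzzgkia" → "fpxvvcgew" → "fwpexgvcv".
(Check on "ziwmireevtzkgq": → "vesienaarpvgcm" → "vmecsgivepnraa" ✓)

fwpexgvcv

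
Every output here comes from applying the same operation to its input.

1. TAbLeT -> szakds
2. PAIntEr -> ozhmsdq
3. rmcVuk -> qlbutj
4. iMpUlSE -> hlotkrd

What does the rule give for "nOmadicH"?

mnlzchbg

The pattern: shift every letter 1 place backward in the alphabet (wrapping around), then convert every letter to lowercase.
Working it through for "nOmadicH": intermediate "mNlzchbG", final "mnlzchbg".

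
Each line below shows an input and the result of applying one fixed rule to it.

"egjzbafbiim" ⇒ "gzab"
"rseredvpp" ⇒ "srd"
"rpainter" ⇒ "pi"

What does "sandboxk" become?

ad

Rule — delete the last 3 characters, then keep every other character starting from the second (positions 2nd, 4th, 6th, ...).
"sandboxk" → "ad".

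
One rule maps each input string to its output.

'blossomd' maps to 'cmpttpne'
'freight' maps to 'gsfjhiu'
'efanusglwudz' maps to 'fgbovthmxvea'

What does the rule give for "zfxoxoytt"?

Rule — shift every letter 1 place forward in the alphabet (wrapping around).
On "zfxoxoytt" that produces "agypypzuu".

agypypzuu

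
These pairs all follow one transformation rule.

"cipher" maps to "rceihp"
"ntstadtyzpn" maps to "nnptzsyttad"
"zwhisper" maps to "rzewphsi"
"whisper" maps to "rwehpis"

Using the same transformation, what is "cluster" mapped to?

rceltus

The pattern: reverse the string, then take characters alternately from the front and the back (1st, last, 2nd, 2nd-last, ...).
Starting from "cluster": after the first operation, "retsulc"; after the second, "rceltus".
(Check on "cipher": → "rehpic" → "rceihp" ✓)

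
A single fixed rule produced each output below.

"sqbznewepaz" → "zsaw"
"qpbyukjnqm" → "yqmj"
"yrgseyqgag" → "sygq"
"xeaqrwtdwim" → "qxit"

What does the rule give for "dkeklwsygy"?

kdys

Looking at the pairs, the operation is to keep one character in every 3, starting at position 1 (positions 1st, 4th, 7th, ...), then swap each adjacent pair of characters (1↔2, 3↔4, ...).
For "dkeklwsygy", step one produces "dksy"; step two turns that into "kdys".
(Check on "sqbznewepaz": → "szwa" → "zsaw" ✓)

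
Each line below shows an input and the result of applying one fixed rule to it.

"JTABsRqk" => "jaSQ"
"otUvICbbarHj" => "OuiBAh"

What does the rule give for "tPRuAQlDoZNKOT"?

TraLOno

Looking at the pairs, the operation is to keep every other character starting from the first (positions 1st, 3rd, 5th, ...), then flip the case of every letter.
Starting from "tPRuAQlDoZNKOT": after the first operation, "tRAloNO"; after the second, "TraLOno".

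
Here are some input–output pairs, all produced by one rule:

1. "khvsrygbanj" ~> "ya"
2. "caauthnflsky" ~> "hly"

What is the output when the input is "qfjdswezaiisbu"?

was

The rule is to delete the first 3 characters, then keep one character in every 3, starting at position 3 (positions 3rd, 6th, 9th, ...).
Applying both steps to "qfjdswezaiisbu": "dswezaiisbu", then "was".
(Check on "khvsrygbanj": → "srygbanj" → "ya" ✓)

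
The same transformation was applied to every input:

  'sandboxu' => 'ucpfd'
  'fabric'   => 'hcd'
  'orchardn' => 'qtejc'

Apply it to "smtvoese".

uovxq

The rule is to shift every letter 2 places forward in the alphabet (wrapping around), then delete the last 3 characters.
Applying both steps to "smtvoese": "uovxqgug", then "uovxq".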